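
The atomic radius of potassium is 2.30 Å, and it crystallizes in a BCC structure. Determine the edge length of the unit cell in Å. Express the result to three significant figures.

5.31 Å

In a BCC lattice, atoms touch along the body diagonal, so √3·a = 4r.
a = 4r/√3 = 4 × 2.30 / 1.7321 = 5.31 Å.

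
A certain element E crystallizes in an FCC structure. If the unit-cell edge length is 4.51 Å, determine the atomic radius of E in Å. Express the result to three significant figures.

1.59 Å

In an FCC lattice, atoms touch along the face diagonal, so √2·a = 4r.
r = √2·a/4 = 1.4142 × 4.51 / 4 = 1.59 Å.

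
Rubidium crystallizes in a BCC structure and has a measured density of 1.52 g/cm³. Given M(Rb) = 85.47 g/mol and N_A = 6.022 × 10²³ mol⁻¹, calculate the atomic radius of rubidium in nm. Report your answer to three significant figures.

For a BCC cell (Z = 2), a³ = Z·M/(N_A·ρ) = 2 × 85.47 / (6.022 × 10²³ × 1.520) = 1.867 × 10^-22 cm³, so a = 5.716 × 10^-8 cm = 0.5716 nm.
Atoms touch along the body diagonal, so √3·a = 4r, so r = 0.4330 × a = 0.248 nm.

0.248 nm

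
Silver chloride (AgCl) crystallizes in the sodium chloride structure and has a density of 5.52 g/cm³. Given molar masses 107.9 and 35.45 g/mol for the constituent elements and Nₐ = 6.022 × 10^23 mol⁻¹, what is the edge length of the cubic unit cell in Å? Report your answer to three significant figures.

M(AgCl) = 143.35 g/mol; Z = 4 formula units per cell.
a³ = Z·M/(N_A·ρ) = 4 × 143.35 / (6.022 × 10²³ × 5.52) = 1.725 × 10^-22 cm³, so a = 5.567 × 10^-8 cm = 5.57 Å.

5.57 Å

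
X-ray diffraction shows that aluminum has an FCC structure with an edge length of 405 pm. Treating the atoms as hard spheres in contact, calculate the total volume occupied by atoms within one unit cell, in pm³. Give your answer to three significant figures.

In an FCC lattice atoms touch along the face diagonal, so √2·a = 4r, so r = 0.3536a = 143.2 pm.
V_atoms = Z × (4/3)πr³ = 4 × (4/3)π × (143.2)³ = 4.92 × 10^7 pm³.

4.92 × 10^7 pm³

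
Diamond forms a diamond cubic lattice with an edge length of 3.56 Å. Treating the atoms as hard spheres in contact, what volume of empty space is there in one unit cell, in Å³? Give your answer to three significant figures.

29.8 Å³

In a diamond cubic lattice nearest neighbors lie along the body diagonal with √3·a = 8r, so r = 0.2165a = 0.7708 Å.
V_cell = a³ = 45.12 Å³; V_atoms = 8 × (4/3)πr³ = 15.34 Å³.
Empty space = 45.12 − 15.34 = 29.8 Å³.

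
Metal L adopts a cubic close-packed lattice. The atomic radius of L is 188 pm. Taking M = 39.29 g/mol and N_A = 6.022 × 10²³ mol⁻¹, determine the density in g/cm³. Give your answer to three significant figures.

1.74 g/cm³

In an FCC lattice, atoms touch along the face diagonal, so √2·a = 4r, giving a = 531.7 pm = 5.317 × 10^-8 cm.
With Z = 4, ρ = Z·M/(N_A·a³) = 4 × 39.29 / (6.022 × 10²³ × 1.504 × 10^-22) = 1.736 g/cm³.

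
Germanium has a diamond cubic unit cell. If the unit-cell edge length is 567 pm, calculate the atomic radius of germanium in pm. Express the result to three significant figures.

In a diamond cubic lattice, nearest neighbors lie along the body diagonal with √3·a = 8r.
r = √3·a/8 = 1.7321 × 567 / 8 = 123 pm.

123 pm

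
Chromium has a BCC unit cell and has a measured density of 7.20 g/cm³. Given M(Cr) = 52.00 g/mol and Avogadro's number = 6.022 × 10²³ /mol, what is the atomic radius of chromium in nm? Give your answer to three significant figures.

0.125 nm

For a BCC cell (Z = 2), a³ = Z·M/(N_A·ρ) = 2 × 52.00 / (6.022 × 10²³ × 7.200) = 2.399 × 10^-23 cm³, so a = 2.884 × 10^-8 cm = 0.2884 nm.
Atoms touch along the body diagonal, so √3·a = 4r, so r = 0.4330 × a = 0.125 nm.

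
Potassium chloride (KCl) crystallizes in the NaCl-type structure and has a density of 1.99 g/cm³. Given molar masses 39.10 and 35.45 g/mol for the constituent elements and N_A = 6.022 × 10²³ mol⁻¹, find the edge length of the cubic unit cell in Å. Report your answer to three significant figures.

6.29 Å

M(KCl) = 74.55 g/mol; Z = 4 formula units per cell.
a³ = Z·M/(N_A·ρ) = 4 × 74.55 / (6.022 × 10²³ × 1.99) = 2.488 × 10^-22 cm³, so a = 6.290 × 10^-8 cm = 6.29 Å.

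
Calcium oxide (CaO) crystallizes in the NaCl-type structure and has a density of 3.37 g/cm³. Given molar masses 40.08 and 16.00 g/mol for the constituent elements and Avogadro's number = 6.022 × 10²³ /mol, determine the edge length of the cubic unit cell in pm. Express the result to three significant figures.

480 pm

M(CaO) = 56.08 g/mol; Z = 4 formula units per cell.
a³ = Z·M/(N_A·ρ) = 4 × 56.08 / (6.022 × 10²³ × 3.37) = 1.105 × 10^-22 cm³, so a = 4.799 × 10^-8 cm = 480 pm.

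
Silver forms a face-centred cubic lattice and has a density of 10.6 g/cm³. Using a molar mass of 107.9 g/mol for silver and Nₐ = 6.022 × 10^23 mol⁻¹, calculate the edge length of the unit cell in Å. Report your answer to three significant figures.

With Z = 4 atoms per FCC cell, a³ = Z·M/(N_A·ρ) = 4 × 107.9 / (6.022 × 10²³ × 10.60 g/cm³) = 6.761 × 10^-23 cm³.
a = (6.761 × 10^-23)^(1/3) = 4.074 × 10^-8 cm = 4.07 Å.

4.07 Å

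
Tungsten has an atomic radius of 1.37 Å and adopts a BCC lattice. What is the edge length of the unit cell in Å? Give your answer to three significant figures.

3.16 Å

In a BCC lattice, atoms touch along the body diagonal, so √3·a = 4r.
a = 4r/√3 = 4 × 1.37 / 1.7321 = 3.16 Å.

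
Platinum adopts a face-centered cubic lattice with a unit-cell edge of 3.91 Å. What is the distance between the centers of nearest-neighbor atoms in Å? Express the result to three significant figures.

In an FCC structure, atoms touch along the face diagonal, so √2·a = 4r; the nearest-neighbor distance equals 2r = 0.7071·a.
d = 0.7071 × 3.91 = 2.76 Å.

2.76 Å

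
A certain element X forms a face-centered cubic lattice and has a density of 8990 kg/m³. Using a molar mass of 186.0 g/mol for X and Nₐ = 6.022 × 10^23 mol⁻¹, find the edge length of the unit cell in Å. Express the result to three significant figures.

5.16 Å

With Z = 4 atoms per FCC cell, a³ = Z·M/(N_A·ρ) = 4 × 186.0 / (6.022 × 10²³ × 8.990 g/cm³) = 1.374 × 10^-22 cm³.
a = (1.374 × 10^-22)^(1/3) = 5.160 × 10^-8 cm = 5.16 Å.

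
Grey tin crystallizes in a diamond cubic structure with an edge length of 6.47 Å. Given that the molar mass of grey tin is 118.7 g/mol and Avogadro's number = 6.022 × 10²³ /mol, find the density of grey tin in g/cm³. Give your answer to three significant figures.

A diamond cubic unit cell contains Z = 8 atoms.
Cell volume: a³ = (6.47 Å)³ = (6.470 × 10^-8 cm)³ = 2.708 × 10^-22 cm³.
ρ = Z·M/(N_A·a³) = 8 × 118.7 / (6.022 × 10²³ × 2.708 × 10^-22) = 5.822 g/cm³.

5.82 g/cm³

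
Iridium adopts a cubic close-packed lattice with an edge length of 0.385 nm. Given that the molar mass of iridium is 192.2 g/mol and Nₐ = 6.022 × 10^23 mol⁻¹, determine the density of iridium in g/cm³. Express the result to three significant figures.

An FCC unit cell contains Z = 4 atoms.
Cell volume: a³ = (0.385 nm)³ = (3.850 × 10^-8 cm)³ = 5.707 × 10^-23 cm³.
ρ = Z·M/(N_A·a³) = 4 × 192.2 / (6.022 × 10²³ × 5.707 × 10^-23) = 22.37 g/cm³.

22.4 g/cm³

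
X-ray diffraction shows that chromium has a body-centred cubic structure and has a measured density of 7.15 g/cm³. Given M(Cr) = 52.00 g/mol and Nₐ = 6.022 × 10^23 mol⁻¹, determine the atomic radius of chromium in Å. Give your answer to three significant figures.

For a BCC cell (Z = 2), a³ = Z·M/(N_A·ρ) = 2 × 52.00 / (6.022 × 10²³ × 7.150) = 2.415 × 10^-23 cm³, so a = 2.891 × 10^-8 cm = 2.891 Å.
Atoms touch along the body diagonal, so √3·a = 4r, so r = 0.4330 × a = 1.25 Å.

1.25 Å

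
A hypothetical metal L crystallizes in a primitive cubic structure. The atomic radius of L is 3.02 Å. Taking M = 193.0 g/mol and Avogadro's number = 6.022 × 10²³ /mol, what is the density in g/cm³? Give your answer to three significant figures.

1.45 g/cm³

In a simple cubic lattice, atoms touch along the cell edge, so a = 2r, giving a = 6.040 Å = 6.040 × 10^-8 cm.
With Z = 1, ρ = Z·M/(N_A·a³) = 1 × 193.0 / (6.022 × 10²³ × 2.203 × 10^-22) = 1.454 g/cm³.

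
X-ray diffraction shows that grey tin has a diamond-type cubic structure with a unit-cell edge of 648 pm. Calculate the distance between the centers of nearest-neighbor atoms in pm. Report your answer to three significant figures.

281 pm

In a diamond cubic structure, nearest neighbors lie along the body diagonal with √3·a = 8r; the nearest-neighbor distance equals 2r = 0.4330·a.
d = 0.4330 × 648 = 281 pm.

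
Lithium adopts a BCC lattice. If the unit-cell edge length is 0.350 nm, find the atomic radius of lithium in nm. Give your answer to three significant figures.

In a BCC lattice, atoms touch along the body diagonal, so √3·a = 4r.
r = √3·a/4 = 1.7321 × 0.350 / 4 = 0.152 nm.

0.152 nm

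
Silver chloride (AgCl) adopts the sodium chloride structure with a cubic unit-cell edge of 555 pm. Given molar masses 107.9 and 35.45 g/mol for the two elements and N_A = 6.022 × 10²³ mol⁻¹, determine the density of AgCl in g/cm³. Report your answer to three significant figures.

The sodium chloride structure contains Z = 4 formula units per cell; M(AgCl) = 107.9 + 35.45 = 143.35 g/mol.
a³ = (5.550 × 10^-8 cm)³ = 1.710 × 10^-22 cm³.
ρ = 4 × 143.35 / (6.022 × 10²³ × 1.710 × 10^-22) = 5.570 g/cm³.

5.57 g/cm³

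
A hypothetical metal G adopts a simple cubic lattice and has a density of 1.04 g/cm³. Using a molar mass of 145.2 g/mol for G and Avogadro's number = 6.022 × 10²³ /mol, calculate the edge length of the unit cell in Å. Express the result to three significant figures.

With Z = 1 atom per simple cubic cell, a³ = Z·M/(N_A·ρ) = 1 × 145.2 / (6.022 × 10²³ × 1.040 g/cm³) = 2.318 × 10^-22 cm³.
a = (2.318 × 10^-22)^(1/3) = 6.143 × 10^-8 cm = 6.14 Å.

6.14 Å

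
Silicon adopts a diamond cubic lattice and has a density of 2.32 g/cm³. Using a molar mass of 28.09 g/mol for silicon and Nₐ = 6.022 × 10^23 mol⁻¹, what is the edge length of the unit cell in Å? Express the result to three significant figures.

With Z = 8 atoms per diamond cubic cell, a³ = Z·M/(N_A·ρ) = 8 × 28.09 / (6.022 × 10²³ × 2.320 g/cm³) = 1.608 × 10^-22 cm³.
a = (1.608 × 10^-22)^(1/3) = 5.438 × 10^-8 cm = 5.44 Å.

5.44 Å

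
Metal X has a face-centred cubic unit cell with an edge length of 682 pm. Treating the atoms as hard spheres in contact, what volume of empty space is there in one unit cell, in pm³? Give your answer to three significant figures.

8.23 × 10^7 pm³

In an FCC lattice atoms touch along the face diagonal, so √2·a = 4r, so r = 0.3536a = 241.1 pm.
V_cell = a³ = 3.172 × 10^8 pm³; V_atoms = 4 × (4/3)πr³ = 2.349 × 10^8 pm³.
Empty space = 3.172 × 10^8 − 2.349 × 10^8 = 8.23 × 10^7 pm³.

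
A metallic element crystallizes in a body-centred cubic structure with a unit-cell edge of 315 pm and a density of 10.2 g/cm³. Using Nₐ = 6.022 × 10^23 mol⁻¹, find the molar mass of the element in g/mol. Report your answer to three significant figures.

A BCC cell has Z = 2 atoms; a = 3.150 × 10^-8 cm.
M = ρ·N_A·a³/Z = 10.2 × 6.022 × 10²³ × 3.126 × 10^-23 / 2 = 96.0 g/mol.

96.0 g/mol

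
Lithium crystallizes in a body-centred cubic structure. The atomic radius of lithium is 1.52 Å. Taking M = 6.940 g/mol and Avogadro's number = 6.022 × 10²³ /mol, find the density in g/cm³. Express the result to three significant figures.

0.533 g/cm³

In a BCC lattice, atoms touch along the body diagonal, so √3·a = 4r, giving a = 3.510 Å = 3.510 × 10^-8 cm.
With Z = 2, ρ = Z·M/(N_A·a³) = 2 × 6.940 / (6.022 × 10²³ × 4.325 × 10^-23) = 0.5329 g/cm³.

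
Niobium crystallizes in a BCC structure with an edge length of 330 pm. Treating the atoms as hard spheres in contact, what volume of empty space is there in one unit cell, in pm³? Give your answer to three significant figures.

In a BCC lattice atoms touch along the body diagonal, so √3·a = 4r, so r = 0.4330a = 142.9 pm.
V_cell = a³ = 3.594 × 10^7 pm³; V_atoms = 2 × (4/3)πr³ = 2.444 × 10^7 pm³.
Empty space = 3.594 × 10^7 − 2.444 × 10^7 = 1.15 × 10^7 pm³.

1.15 × 10^7 pm³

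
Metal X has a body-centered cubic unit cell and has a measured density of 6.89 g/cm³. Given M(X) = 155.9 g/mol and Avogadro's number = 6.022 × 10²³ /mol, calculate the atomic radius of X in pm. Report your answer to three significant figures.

For a BCC cell (Z = 2), a³ = Z·M/(N_A·ρ) = 2 × 155.9 / (6.022 × 10²³ × 6.890) = 7.515 × 10^-23 cm³, so a = 4.220 × 10^-8 cm = 422.0 pm.
Atoms touch along the body diagonal, so √3·a = 4r, so r = 0.4330 × a = 183 pm.

183 pm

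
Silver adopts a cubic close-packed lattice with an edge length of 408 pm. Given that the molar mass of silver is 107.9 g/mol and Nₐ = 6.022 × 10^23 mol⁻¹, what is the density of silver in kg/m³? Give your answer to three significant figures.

An FCC unit cell contains Z = 4 atoms.
Cell volume: a³ = (408 pm)³ = (4.080 × 10^-8 cm)³ = 6.792 × 10^-23 cm³.
ρ = Z·M/(N_A·a³) = 4 × 107.9 / (6.022 × 10²³ × 6.792 × 10^-23) = 10.55 g/cm³ = 10600 kg/m³.

10600 kg/m³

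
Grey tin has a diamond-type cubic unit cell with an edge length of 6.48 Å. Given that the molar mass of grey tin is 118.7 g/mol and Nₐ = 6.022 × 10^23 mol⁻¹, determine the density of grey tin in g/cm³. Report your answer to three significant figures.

A diamond cubic unit cell contains Z = 8 atoms.
Cell volume: a³ = (6.48 Å)³ = (6.480 × 10^-8 cm)³ = 2.721 × 10^-22 cm³.
ρ = Z·M/(N_A·a³) = 8 × 118.7 / (6.022 × 10²³ × 2.721 × 10^-22) = 5.795 g/cm³.

5.80 g/cm³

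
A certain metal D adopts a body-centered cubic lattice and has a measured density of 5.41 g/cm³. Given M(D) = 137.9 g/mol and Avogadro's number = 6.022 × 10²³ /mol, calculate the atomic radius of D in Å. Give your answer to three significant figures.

1.90 Å

For a BCC cell (Z = 2), a³ = Z·M/(N_A·ρ) = 2 × 137.9 / (6.022 × 10²³ × 5.410) = 8.466 × 10^-23 cm³, so a = 4.391 × 10^-8 cm = 4.391 Å.
Atoms touch along the body diagonal, so √3·a = 4r, so r = 0.4330 × a = 1.90 Å.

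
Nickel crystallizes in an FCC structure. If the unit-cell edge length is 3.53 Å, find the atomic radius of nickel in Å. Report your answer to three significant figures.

1.25 Å

In an FCC lattice, atoms touch along the face diagonal, so √2·a = 4r.
r = √2·a/4 = 1.4142 × 3.53 / 4 = 1.25 Å.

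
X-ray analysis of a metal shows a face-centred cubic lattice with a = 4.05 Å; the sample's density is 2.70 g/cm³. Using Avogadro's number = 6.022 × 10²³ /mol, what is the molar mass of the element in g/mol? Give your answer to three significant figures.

27.0 g/mol

An FCC cell has Z = 4 atoms; a = 4.050 × 10^-8 cm.
M = ρ·N_A·a³/Z = 2.70 × 6.022 × 10²³ × 6.643 × 10^-23 / 4 = 27.0 g/mol.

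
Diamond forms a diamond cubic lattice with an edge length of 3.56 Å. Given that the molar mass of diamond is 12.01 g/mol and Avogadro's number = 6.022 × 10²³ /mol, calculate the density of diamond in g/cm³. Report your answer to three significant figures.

A diamond cubic unit cell contains Z = 8 atoms.
Cell volume: a³ = (3.56 Å)³ = (3.560 × 10^-8 cm)³ = 4.512 × 10^-23 cm³.
ρ = Z·M/(N_A·a³) = 8 × 12.01 / (6.022 × 10²³ × 4.512 × 10^-23) = 3.536 g/cm³.

3.54 g/cm³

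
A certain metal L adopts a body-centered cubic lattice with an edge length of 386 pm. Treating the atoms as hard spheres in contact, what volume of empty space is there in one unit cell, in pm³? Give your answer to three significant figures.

1.84 × 10^7 pm³

In a BCC lattice atoms touch along the body diagonal, so √3·a = 4r, so r = 0.4330a = 167.1 pm.
V_cell = a³ = 5.751 × 10^7 pm³; V_atoms = 2 × (4/3)πr³ = 3.912 × 10^7 pm³.
Empty space = 5.751 × 10^7 − 3.912 × 10^7 = 1.84 × 10^7 pm³.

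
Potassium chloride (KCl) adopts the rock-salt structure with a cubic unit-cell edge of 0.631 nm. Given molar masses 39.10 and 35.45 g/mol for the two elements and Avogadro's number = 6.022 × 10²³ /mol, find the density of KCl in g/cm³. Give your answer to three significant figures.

1.97 g/cm³

The rock-salt structure contains Z = 4 formula units per cell; M(KCl) = 39.10 + 35.45 = 74.55 g/mol.
a³ = (6.310 × 10^-8 cm)³ = 2.512 × 10^-22 cm³.
ρ = 4 × 74.55 / (6.022 × 10²³ × 2.512 × 10^-22) = 1.971 g/cm³.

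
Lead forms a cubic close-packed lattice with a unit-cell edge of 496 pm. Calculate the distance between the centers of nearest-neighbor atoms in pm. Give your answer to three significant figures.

In an FCC structure, atoms touch along the face diagonal, so √2·a = 4r; the nearest-neighbor distance equals 2r = 0.7071·a.
d = 0.7071 × 496 = 351 pm.

351 pm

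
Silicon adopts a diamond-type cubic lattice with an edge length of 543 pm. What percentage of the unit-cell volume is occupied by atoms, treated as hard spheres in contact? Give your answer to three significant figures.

In a diamond cubic lattice nearest neighbors lie along the body diagonal with √3·a = 8r, so r = 0.2165a = 117.6 pm.
Packing fraction = Z·(4/3)πr³ / a³ = 8 × (4/3)π × (117.6)³ / (543)³ = 0.3401 = 34.0%.

34.0%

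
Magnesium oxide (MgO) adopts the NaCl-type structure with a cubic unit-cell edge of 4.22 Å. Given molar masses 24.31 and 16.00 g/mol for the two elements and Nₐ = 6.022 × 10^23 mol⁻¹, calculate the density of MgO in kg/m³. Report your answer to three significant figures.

The NaCl-type structure contains Z = 4 formula units per cell; M(MgO) = 24.31 + 16.00 = 40.31 g/mol.
a³ = (4.220 × 10^-8 cm)³ = 7.515 × 10^-23 cm³.
ρ = 4 × 40.31 / (6.022 × 10²³ × 7.515 × 10^-23) = 3.563 g/cm³ = 3560 kg/m³.

3560 kg/m³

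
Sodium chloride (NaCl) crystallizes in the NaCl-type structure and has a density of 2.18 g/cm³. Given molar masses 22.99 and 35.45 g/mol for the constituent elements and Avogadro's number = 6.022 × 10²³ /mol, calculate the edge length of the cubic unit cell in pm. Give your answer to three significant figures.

563 pm

M(NaCl) = 58.44 g/mol; Z = 4 formula units per cell.
a³ = Z·M/(N_A·ρ) = 4 × 58.44 / (6.022 × 10²³ × 2.18) = 1.781 × 10^-22 cm³, so a = 5.626 × 10^-8 cm = 563 pm.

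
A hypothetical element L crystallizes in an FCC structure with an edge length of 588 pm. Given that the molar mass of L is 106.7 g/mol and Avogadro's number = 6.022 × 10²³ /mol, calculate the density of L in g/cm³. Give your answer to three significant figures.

An FCC unit cell contains Z = 4 atoms.
Cell volume: a³ = (588 pm)³ = (5.880 × 10^-8 cm)³ = 2.033 × 10^-22 cm³.
ρ = Z·M/(N_A·a³) = 4 × 106.7 / (6.022 × 10²³ × 2.033 × 10^-22) = 3.486 g/cm³.

3.49 g/cm³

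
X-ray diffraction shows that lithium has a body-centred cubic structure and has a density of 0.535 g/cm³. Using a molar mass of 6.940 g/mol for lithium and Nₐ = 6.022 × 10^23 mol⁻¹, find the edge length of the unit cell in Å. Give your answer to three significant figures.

With Z = 2 atoms per BCC cell, a³ = Z·M/(N_A·ρ) = 2 × 6.940 / (6.022 × 10²³ × 0.5350 g/cm³) = 4.308 × 10^-23 cm³.
a = (4.308 × 10^-23)^(1/3) = 3.506 × 10^-8 cm = 3.51 Å.

3.51 Å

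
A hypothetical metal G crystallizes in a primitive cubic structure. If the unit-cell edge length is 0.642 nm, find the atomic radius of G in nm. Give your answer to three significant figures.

In a simple cubic lattice, atoms touch along the cell edge, so a = 2r.
r = a/2 = 0.642/2 = 0.321 nm.

0.321 nm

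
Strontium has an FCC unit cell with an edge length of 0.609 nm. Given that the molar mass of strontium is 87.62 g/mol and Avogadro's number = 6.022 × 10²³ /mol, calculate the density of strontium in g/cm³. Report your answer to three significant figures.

An FCC unit cell contains Z = 4 atoms.
Cell volume: a³ = (0.609 nm)³ = (6.090 × 10^-8 cm)³ = 2.259 × 10^-22 cm³.
ρ = Z·M/(N_A·a³) = 4 × 87.62 / (6.022 × 10²³ × 2.259 × 10^-22) = 2.577 g/cm³.

2.58 g/cm³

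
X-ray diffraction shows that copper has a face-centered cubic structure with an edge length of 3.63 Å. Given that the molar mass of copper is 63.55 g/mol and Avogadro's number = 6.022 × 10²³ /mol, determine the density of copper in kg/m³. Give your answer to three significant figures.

An FCC unit cell contains Z = 4 atoms.
Cell volume: a³ = (3.63 Å)³ = (3.630 × 10^-8 cm)³ = 4.783 × 10^-23 cm³.
ρ = Z·M/(N_A·a³) = 4 × 63.55 / (6.022 × 10²³ × 4.783 × 10^-23) = 8.825 g/cm³ = 8830 kg/m³.

8830 kg/m³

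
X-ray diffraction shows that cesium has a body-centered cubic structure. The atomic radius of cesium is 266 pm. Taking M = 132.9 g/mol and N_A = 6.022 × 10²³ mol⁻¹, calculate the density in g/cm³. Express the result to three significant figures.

In a BCC lattice, atoms touch along the body diagonal, so √3·a = 4r, giving a = 614.3 pm = 6.143 × 10^-8 cm.
With Z = 2, ρ = Z·M/(N_A·a³) = 2 × 132.9 / (6.022 × 10²³ × 2.318 × 10^-22) = 1.904 g/cm³.

1.90 g/cm³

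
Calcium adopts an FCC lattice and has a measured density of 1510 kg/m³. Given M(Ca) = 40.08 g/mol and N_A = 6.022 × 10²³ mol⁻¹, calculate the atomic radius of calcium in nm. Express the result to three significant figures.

0.198 nm

For an FCC cell (Z = 4), a³ = Z·M/(N_A·ρ) = 4 × 40.08 / (6.022 × 10²³ × 1.510) = 1.763 × 10^-22 cm³, so a = 5.607 × 10^-8 cm = 0.5607 nm.
Atoms touch along the face diagonal, so √2·a = 4r, so r = 0.3536 × a = 0.198 nm.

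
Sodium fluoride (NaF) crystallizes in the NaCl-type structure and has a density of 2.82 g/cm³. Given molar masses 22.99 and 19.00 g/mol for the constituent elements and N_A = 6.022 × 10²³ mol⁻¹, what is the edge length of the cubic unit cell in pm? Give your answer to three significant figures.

462 pm

M(NaF) = 41.99 g/mol; Z = 4 formula units per cell.
a³ = Z·M/(N_A·ρ) = 4 × 41.99 / (6.022 × 10²³ × 2.82) = 9.890 × 10^-23 cm³, so a = 4.625 × 10^-8 cm = 462 pm.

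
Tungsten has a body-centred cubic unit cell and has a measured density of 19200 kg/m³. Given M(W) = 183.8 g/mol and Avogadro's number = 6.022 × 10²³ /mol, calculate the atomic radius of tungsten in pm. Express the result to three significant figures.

For a BCC cell (Z = 2), a³ = Z·M/(N_A·ρ) = 2 × 183.8 / (6.022 × 10²³ × 19.20) = 3.179 × 10^-23 cm³, so a = 3.168 × 10^-8 cm = 316.8 pm.
Atoms touch along the body diagonal, so √3·a = 4r, so r = 0.4330 × a = 137 pm.

137 pm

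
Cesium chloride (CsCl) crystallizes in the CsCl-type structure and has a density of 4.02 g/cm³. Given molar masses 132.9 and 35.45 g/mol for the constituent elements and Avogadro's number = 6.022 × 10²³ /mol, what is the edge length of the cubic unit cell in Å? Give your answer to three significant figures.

M(CsCl) = 168.35 g/mol; Z = 1 formula unit per cell.
a³ = Z·M/(N_A·ρ) = 1 × 168.35 / (6.022 × 10²³ × 4.02) = 6.954 × 10^-23 cm³, so a = 4.112 × 10^-8 cm = 4.11 Å.

4.11 Å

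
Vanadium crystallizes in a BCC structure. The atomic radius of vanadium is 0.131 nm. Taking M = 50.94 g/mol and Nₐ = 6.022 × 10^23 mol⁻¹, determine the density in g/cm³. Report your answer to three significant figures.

In a BCC lattice, atoms touch along the body diagonal, so √3·a = 4r, giving a = 0.3025 nm = 3.025 × 10^-8 cm.
With Z = 2, ρ = Z·M/(N_A·a³) = 2 × 50.94 / (6.022 × 10²³ × 2.769 × 10^-23) = 6.110 g/cm³.

6.11 g/cm³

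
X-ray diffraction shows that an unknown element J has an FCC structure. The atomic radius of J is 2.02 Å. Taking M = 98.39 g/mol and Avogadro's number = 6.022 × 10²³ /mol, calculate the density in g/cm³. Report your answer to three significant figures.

In an FCC lattice, atoms touch along the face diagonal, so √2·a = 4r, giving a = 5.713 Å = 5.713 × 10^-8 cm.
With Z = 4, ρ = Z·M/(N_A·a³) = 4 × 98.39 / (6.022 × 10²³ × 1.865 × 10^-22) = 3.504 g/cm³.

3.50 g/cm³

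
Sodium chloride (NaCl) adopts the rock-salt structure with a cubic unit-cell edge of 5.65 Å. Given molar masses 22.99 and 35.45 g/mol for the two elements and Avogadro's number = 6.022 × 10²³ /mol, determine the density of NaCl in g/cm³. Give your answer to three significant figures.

The rock-salt structure contains Z = 4 formula units per cell; M(NaCl) = 22.99 + 35.45 = 58.44 g/mol.
a³ = (5.650 × 10^-8 cm)³ = 1.804 × 10^-22 cm³.
ρ = 4 × 58.44 / (6.022 × 10²³ × 1.804 × 10^-22) = 2.152 g/cm³.

2.15 g/cm³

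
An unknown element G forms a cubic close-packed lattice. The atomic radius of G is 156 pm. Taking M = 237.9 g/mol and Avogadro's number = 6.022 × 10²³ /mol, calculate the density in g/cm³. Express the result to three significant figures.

18.4 g/cm³

In an FCC lattice, atoms touch along the face diagonal, so √2·a = 4r, giving a = 441.2 pm = 4.412 × 10^-8 cm.
With Z = 4, ρ = Z·M/(N_A·a³) = 4 × 237.9 / (6.022 × 10²³ × 8.590 × 10^-23) = 18.40 g/cm³.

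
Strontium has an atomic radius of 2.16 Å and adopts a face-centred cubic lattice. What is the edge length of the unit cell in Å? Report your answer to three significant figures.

6.11 Å

In an FCC lattice, atoms touch along the face diagonal, so √2·a = 4r.
a = 4r/√2 = 4 × 2.16 / 1.4142 = 6.11 Å.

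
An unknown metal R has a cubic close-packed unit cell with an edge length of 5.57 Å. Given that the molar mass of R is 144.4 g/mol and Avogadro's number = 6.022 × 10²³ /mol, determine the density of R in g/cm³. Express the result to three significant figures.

An FCC unit cell contains Z = 4 atoms.
Cell volume: a³ = (5.57 Å)³ = (5.570 × 10^-8 cm)³ = 1.728 × 10^-22 cm³.
ρ = Z·M/(N_A·a³) = 4 × 144.4 / (6.022 × 10²³ × 1.728 × 10^-22) = 5.550 g/cm³.

5.55 g/cm³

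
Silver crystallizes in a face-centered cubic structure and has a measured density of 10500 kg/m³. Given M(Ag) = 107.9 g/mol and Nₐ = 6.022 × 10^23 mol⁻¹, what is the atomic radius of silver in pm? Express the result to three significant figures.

144 pm

For an FCC cell (Z = 4), a³ = Z·M/(N_A·ρ) = 4 × 107.9 / (6.022 × 10²³ × 10.50) = 6.826 × 10^-23 cm³, so a = 4.087 × 10^-8 cm = 408.7 pm.
Atoms touch along the face diagonal, so √2·a = 4r, so r = 0.3536 × a = 144 pm.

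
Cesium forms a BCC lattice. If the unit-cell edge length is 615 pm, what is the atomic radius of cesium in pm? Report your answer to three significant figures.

266 pm

In a BCC lattice, atoms touch along the body diagonal, so √3·a = 4r.
r = √3·a/4 = 1.7321 × 615 / 4 = 266 pm.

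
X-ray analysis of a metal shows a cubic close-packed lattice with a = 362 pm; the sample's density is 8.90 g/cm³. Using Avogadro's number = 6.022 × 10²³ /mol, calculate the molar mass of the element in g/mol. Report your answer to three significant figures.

63.6 g/mol

An FCC cell has Z = 4 atoms; a = 3.620 × 10^-8 cm.
M = ρ·N_A·a³/Z = 8.90 × 6.022 × 10²³ × 4.744 × 10^-23 / 4 = 63.6 g/mol.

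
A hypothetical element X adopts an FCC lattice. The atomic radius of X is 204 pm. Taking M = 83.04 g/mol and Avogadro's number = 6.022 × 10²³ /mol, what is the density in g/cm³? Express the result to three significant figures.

In an FCC lattice, atoms touch along the face diagonal, so √2·a = 4r, giving a = 577.0 pm = 5.770 × 10^-8 cm.
With Z = 4, ρ = Z·M/(N_A·a³) = 4 × 83.04 / (6.022 × 10²³ × 1.921 × 10^-22) = 2.871 g/cm³.

2.87 g/cm³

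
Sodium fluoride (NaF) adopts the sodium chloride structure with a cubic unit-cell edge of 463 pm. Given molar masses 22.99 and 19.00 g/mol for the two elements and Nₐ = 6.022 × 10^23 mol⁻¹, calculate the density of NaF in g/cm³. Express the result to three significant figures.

The sodium chloride structure contains Z = 4 formula units per cell; M(NaF) = 22.99 + 19.00 = 41.99 g/mol.
a³ = (4.630 × 10^-8 cm)³ = 9.925 × 10^-23 cm³.
ρ = 4 × 41.99 / (6.022 × 10²³ × 9.925 × 10^-23) = 2.810 g/cm³.

2.81 g/cm³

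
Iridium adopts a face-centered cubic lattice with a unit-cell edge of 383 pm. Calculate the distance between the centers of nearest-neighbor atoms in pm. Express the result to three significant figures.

271 pm

In an FCC structure, atoms touch along the face diagonal, so √2·a = 4r; the nearest-neighbor distance equals 2r = 0.7071·a.
d = 0.7071 × 383 = 271 pm.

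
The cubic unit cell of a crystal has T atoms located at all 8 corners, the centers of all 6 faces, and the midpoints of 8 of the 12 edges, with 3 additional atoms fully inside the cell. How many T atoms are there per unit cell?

9

Corner atoms are shared by 8 cells (1/8 each), face atoms by 2 (1/2 each), edge atoms by 4 (1/4 each), interior atoms are unshared.
Net atoms = 8 × 1/8 + 6 × 1/2 + 8 × 1/4 + 3 = 1 + 3 + 2 + 3 = 9.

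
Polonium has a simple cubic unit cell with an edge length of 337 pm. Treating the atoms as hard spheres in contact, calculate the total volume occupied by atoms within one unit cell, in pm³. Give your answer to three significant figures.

In a simple cubic lattice atoms touch along the cell edge, so a = 2r, so r = 0.5000a = 168.5 pm.
V_atoms = Z × (4/3)πr³ = 1 × (4/3)π × (168.5)³ = 2.00 × 10^7 pm³.

2.00 × 10^7 pm³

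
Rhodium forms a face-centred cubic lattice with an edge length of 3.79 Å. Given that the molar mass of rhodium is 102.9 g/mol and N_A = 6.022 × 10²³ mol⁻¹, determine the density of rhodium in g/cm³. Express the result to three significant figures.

12.6 g/cm³

An FCC unit cell contains Z = 4 atoms.
Cell volume: a³ = (3.79 Å)³ = (3.790 × 10^-8 cm)³ = 5.444 × 10^-23 cm³.
ρ = Z·M/(N_A·a³) = 4 × 102.9 / (6.022 × 10²³ × 5.444 × 10^-23) = 12.56 g/cm³.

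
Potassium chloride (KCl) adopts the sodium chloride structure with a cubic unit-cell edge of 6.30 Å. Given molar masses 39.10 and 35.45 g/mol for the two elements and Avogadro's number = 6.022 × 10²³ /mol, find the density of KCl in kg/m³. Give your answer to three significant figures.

1980 kg/m³

The sodium chloride structure contains Z = 4 formula units per cell; M(KCl) = 39.10 + 35.45 = 74.55 g/mol.
a³ = (6.300 × 10^-8 cm)³ = 2.500 × 10^-22 cm³.
ρ = 4 × 74.55 / (6.022 × 10²³ × 2.500 × 10^-22) = 1.980 g/cm³ = 1980 kg/m³.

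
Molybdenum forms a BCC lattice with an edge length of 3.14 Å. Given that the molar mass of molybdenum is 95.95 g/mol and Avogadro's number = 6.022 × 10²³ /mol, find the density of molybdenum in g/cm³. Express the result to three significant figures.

A BCC unit cell contains Z = 2 atoms.
Cell volume: a³ = (3.14 Å)³ = (3.140 × 10^-8 cm)³ = 3.096 × 10^-23 cm³.
ρ = Z·M/(N_A·a³) = 2 × 95.95 / (6.022 × 10²³ × 3.096 × 10^-23) = 10.29 g/cm³.

10.3 g/cm³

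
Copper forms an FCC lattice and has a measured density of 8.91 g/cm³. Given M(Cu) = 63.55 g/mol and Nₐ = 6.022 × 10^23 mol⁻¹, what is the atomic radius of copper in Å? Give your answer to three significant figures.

1.28 Å

For an FCC cell (Z = 4), a³ = Z·M/(N_A·ρ) = 4 × 63.55 / (6.022 × 10²³ × 8.910) = 4.738 × 10^-23 cm³, so a = 3.618 × 10^-8 cm = 3.618 Å.
Atoms touch along the face diagonal, so √2·a = 4r, so r = 0.3536 × a = 1.28 Å.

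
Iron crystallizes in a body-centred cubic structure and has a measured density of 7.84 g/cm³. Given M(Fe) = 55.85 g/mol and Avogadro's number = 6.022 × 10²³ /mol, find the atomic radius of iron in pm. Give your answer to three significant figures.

For a BCC cell (Z = 2), a³ = Z·M/(N_A·ρ) = 2 × 55.85 / (6.022 × 10²³ × 7.840) = 2.366 × 10^-23 cm³, so a = 2.871 × 10^-8 cm = 287.1 pm.
Atoms touch along the body diagonal, so √3·a = 4r, so r = 0.4330 × a = 124 pm.

124 pm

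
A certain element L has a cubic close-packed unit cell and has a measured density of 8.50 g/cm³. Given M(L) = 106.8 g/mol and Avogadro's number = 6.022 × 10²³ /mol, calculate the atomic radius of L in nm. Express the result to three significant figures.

For an FCC cell (Z = 4), a³ = Z·M/(N_A·ρ) = 4 × 106.8 / (6.022 × 10²³ × 8.500) = 8.346 × 10^-23 cm³, so a = 4.370 × 10^-8 cm = 0.4370 nm.
Atoms touch along the face diagonal, so √2·a = 4r, so r = 0.3536 × a = 0.155 nm.

0.155 nm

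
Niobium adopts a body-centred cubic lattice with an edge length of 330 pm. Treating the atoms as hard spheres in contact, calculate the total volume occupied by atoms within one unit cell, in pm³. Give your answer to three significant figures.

In a BCC lattice atoms touch along the body diagonal, so √3·a = 4r, so r = 0.4330a = 142.9 pm.
V_atoms = Z × (4/3)πr³ = 2 × (4/3)π × (142.9)³ = 2.44 × 10^7 pm³.

2.44 × 10^7 pm³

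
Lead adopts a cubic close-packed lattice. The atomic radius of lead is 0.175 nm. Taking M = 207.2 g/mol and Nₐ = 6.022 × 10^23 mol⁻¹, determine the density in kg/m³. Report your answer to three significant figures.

11300 kg/m³

In an FCC lattice, atoms touch along the face diagonal, so √2·a = 4r, giving a = 0.4950 nm = 4.950 × 10^-8 cm.
With Z = 4, ρ = Z·M/(N_A·a³) = 4 × 207.2 / (6.022 × 10²³ × 1.213 × 10^-22) = 11.35 g/cm³ = 11300 kg/m³.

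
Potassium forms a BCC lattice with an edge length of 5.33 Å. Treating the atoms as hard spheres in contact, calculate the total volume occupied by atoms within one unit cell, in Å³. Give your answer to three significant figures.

103 Å³

In a BCC lattice atoms touch along the body diagonal, so √3·a = 4r, so r = 0.4330a = 2.308 Å.
V_atoms = Z × (4/3)πr³ = 2 × (4/3)π × (2.308)³ = 103 Å³.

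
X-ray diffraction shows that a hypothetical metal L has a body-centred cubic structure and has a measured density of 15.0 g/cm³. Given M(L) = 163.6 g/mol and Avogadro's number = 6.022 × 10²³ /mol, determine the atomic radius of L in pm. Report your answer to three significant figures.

For a BCC cell (Z = 2), a³ = Z·M/(N_A·ρ) = 2 × 163.6 / (6.022 × 10²³ × 15.00) = 3.622 × 10^-23 cm³, so a = 3.309 × 10^-8 cm = 330.9 pm.
Atoms touch along the body diagonal, so √3·a = 4r, so r = 0.4330 × a = 143 pm.

143 pm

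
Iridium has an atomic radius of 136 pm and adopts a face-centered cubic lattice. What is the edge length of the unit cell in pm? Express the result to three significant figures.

In an FCC lattice, atoms touch along the face diagonal, so √2·a = 4r.
a = 4r/√2 = 4 × 136 / 1.4142 = 385 pm.

385 pm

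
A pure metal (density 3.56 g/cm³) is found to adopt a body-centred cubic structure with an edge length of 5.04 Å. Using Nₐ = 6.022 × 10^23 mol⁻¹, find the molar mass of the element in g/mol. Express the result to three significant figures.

A BCC cell has Z = 2 atoms; a = 5.040 × 10^-8 cm.
M = ρ·N_A·a³/Z = 3.56 × 6.022 × 10²³ × 1.280 × 10^-22 / 2 = 137 g/mol.

137 g/mol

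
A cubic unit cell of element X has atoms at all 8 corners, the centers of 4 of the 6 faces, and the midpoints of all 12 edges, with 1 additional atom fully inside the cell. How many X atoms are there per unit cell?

7

Corner atoms are shared by 8 cells (1/8 each), face atoms by 2 (1/2 each), edge atoms by 4 (1/4 each), interior atoms are unshared.
Net atoms = 8 × 1/8 + 4 × 1/2 + 12 × 1/4 + 1 = 1 + 2 + 3 + 1 = 7.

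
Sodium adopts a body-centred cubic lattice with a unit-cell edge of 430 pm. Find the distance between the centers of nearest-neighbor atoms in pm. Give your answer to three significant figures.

372 pm

In a BCC structure, atoms touch along the body diagonal, so √3·a = 4r; the nearest-neighbor distance equals 2r = 0.8660·a.
d = 0.8660 × 430 = 372 pm.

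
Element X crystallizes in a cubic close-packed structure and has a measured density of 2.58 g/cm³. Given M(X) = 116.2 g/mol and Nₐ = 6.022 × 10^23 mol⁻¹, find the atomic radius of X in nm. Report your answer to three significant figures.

0.236 nm

For an FCC cell (Z = 4), a³ = Z·M/(N_A·ρ) = 4 × 116.2 / (6.022 × 10²³ × 2.580) = 2.992 × 10^-22 cm³, so a = 6.688 × 10^-8 cm = 0.6688 nm.
Atoms touch along the face diagonal, so √2·a = 4r, so r = 0.3536 × a = 0.236 nm.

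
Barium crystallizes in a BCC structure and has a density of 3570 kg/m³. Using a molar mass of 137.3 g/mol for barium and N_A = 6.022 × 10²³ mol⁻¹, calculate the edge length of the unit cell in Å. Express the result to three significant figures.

5.04 Å

With Z = 2 atoms per BCC cell, a³ = Z·M/(N_A·ρ) = 2 × 137.3 / (6.022 × 10²³ × 3.570 g/cm³) = 1.277 × 10^-22 cm³.
a = (1.277 × 10^-22)^(1/3) = 5.036 × 10^-8 cm = 5.04 Å.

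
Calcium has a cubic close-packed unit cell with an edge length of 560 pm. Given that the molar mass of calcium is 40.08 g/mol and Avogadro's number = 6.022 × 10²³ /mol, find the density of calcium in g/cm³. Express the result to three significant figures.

1.52 g/cm³

An FCC unit cell contains Z = 4 atoms.
Cell volume: a³ = (560 pm)³ = (5.600 × 10^-8 cm)³ = 1.756 × 10^-22 cm³.
ρ = Z·M/(N_A·a³) = 4 × 40.08 / (6.022 × 10²³ × 1.756 × 10^-22) = 1.516 g/cm³.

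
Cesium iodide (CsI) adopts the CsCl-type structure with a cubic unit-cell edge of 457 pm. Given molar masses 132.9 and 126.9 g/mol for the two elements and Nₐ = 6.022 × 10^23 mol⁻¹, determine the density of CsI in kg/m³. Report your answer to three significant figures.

4520 kg/m³

The CsCl-type structure contains Z = 1 formula unit per cell; M(CsI) = 132.9 + 126.9 = 259.8 g/mol.
a³ = (4.570 × 10^-8 cm)³ = 9.544 × 10^-23 cm³.
ρ = 1 × 259.8 / (6.022 × 10²³ × 9.544 × 10^-23) = 4.520 g/cm³ = 4520 kg/m³.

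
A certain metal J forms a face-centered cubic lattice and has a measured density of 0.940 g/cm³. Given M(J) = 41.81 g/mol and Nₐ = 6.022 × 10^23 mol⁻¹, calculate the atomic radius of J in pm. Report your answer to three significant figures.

For an FCC cell (Z = 4), a³ = Z·M/(N_A·ρ) = 4 × 41.81 / (6.022 × 10²³ × 0.9400) = 2.954 × 10^-22 cm³, so a = 6.660 × 10^-8 cm = 666.0 pm.
Atoms touch along the face diagonal, so √2·a = 4r, so r = 0.3536 × a = 235 pm.

235 pm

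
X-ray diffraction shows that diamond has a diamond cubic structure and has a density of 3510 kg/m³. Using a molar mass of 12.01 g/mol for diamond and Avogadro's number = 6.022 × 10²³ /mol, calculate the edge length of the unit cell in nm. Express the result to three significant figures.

0.357 nm

With Z = 8 atoms per diamond cubic cell, a³ = Z·M/(N_A·ρ) = 8 × 12.01 / (6.022 × 10²³ × 3.510 g/cm³) = 4.546 × 10^-23 cm³.
a = (4.546 × 10^-23)^(1/3) = 3.569 × 10^-8 cm = 0.357 nm.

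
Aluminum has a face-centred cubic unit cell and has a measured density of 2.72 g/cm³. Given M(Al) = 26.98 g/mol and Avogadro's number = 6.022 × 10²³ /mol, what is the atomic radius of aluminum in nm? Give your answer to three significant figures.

0.143 nm

For an FCC cell (Z = 4), a³ = Z·M/(N_A·ρ) = 4 × 26.98 / (6.022 × 10²³ × 2.720) = 6.589 × 10^-23 cm³, so a = 4.039 × 10^-8 cm = 0.4039 nm.
Atoms touch along the face diagonal, so √2·a = 4r, so r = 0.3536 × a = 0.143 nm.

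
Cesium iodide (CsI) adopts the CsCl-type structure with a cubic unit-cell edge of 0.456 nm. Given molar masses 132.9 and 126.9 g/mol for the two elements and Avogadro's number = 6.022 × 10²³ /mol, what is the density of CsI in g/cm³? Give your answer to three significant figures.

The CsCl-type structure contains Z = 1 formula unit per cell; M(CsI) = 132.9 + 126.9 = 259.8 g/mol.
a³ = (4.560 × 10^-8 cm)³ = 9.482 × 10^-23 cm³.
ρ = 1 × 259.8 / (6.022 × 10²³ × 9.482 × 10^-23) = 4.550 g/cm³.

4.55 g/cm³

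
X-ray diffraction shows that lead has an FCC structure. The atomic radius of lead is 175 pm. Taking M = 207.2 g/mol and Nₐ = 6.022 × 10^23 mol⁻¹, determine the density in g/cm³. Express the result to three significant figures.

11.3 g/cm³

In an FCC lattice, atoms touch along the face diagonal, so √2·a = 4r, giving a = 495.0 pm = 4.950 × 10^-8 cm.
With Z = 4, ρ = Z·M/(N_A·a³) = 4 × 207.2 / (6.022 × 10²³ × 1.213 × 10^-22) = 11.35 g/cm³.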